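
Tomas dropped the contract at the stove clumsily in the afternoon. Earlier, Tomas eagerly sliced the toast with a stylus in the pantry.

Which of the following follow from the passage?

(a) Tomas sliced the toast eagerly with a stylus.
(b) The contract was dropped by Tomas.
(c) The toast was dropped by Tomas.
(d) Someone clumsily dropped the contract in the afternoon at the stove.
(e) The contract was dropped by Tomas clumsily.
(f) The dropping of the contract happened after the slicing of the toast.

(a) Entailed — dropping 'in the pantry' leaves a sub-description the original still satisfies.
(b) Entailed — the original entails any weakening of itself; this just drops 'clumsily', 'at the stove', 'in the afternoon'.
(c) Not entailed — Tomas dropped the contract, not the toast; the toast belongs to the slicing event.
(d) Entailed — the original entails any weakening of itself; this just generalizes the agent.
(e) Entailed — dropping 'at the stove', 'in the afternoon' leaves a sub-description the original still satisfies.
(f) Entailed — the narrative places the slicing before the dropping.

(a), (b), (d), (e), (f)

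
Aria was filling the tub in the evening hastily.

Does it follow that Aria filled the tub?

no

'was filling' is progressive; for an accomplishment like 'fill the tub', it doesn't entail completion.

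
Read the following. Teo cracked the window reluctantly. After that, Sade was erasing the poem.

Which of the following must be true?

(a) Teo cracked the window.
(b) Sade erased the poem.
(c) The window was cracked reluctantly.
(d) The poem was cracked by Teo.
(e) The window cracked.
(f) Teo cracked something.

(a), (c), (e), (f)

(a) Entailed — this follows by dropping conjuncts from the cracking event's description.
(b) Not entailed — 'was erasing' is progressive on an accomplishment; it does not entail the completed 'erased'.
(c) Entailed — every conjunct here is already in the original cracking event.
(d) Not entailed — Teo cracked the window, not the poem; the poem belongs to the erasing event.
(e) Entailed — 'Teo cracked the window' is causative; it entails the inchoative 'the window cracked'.
(f) Entailed — the original entails any weakening of itself; this just drops 'reluctantly' and generalizes the patient.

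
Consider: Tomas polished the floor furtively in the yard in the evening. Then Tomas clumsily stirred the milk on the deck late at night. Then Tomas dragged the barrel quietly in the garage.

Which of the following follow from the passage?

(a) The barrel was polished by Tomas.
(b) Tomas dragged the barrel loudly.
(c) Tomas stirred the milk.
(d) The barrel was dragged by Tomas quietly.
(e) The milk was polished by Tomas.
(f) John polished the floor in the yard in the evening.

(a) Not entailed — Tomas polished the floor, not the barrel; the barrel belongs to the dragging event.
(b) Not entailed — 'loudly' adds a manner not in (and inconsistent with) the original.
(c) Entailed — dropping 'late at night', 'on the deck', 'clumsily' leaves a sub-description the original still satisfies.
(d) Entailed — this follows by dropping conjuncts from the dragging event's description.
(e) Not entailed — Tomas polished the floor, not the milk; the milk belongs to the stirring event.
(f) Not entailed — the passage has Tomas polishing the floor, not John.

(c), (d)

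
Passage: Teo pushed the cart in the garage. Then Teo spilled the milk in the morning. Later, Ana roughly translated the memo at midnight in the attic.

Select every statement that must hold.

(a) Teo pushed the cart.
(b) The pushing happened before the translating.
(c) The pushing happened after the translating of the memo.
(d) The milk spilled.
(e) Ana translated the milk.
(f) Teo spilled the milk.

(a), (b), (d), (f)

(a) Entailed — the original entails any weakening of itself; this just drops 'in the garage'.
(b) Entailed — the narrative places the pushing before the translating.
(c) Not entailed — the narrative places the pushing before the translating, not after.
(d) Entailed — 'Teo spilled the milk' is causative; it entails the inchoative 'the milk spilled'.
(e) Not entailed — Ana translated the memo, not the milk; the milk belongs to the spilling event.
(f) Entailed — this follows by dropping conjuncts from the spilling event's description.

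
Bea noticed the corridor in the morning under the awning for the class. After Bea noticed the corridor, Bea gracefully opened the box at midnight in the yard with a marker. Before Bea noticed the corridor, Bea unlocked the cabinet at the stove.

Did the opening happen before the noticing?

no

The narrative orders the noticing before the opening.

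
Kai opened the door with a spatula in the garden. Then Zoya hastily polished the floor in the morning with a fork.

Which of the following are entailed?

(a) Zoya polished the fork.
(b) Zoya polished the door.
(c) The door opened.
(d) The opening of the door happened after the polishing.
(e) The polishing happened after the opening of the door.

(c), (e)

(a) Not entailed — the fork is the instrument, not what was polished.
(b) Not entailed — Zoya polished the floor, not the door; the door belongs to the opening event.
(c) Entailed — 'Kai opened the door' is causative; it entails the inchoative 'the door opened'.
(d) Not entailed — the narrative places the opening before the polishing, not after.
(e) Entailed — the narrative places the opening before the polishing.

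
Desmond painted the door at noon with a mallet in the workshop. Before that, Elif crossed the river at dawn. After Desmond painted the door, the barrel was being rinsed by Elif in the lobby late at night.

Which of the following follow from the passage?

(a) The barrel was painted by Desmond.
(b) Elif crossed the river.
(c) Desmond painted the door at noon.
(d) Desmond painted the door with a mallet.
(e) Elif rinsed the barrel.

(a) Not entailed — Desmond painted the door, not the barrel; the barrel belongs to the rinsing event.
(b) Entailed — dropping 'at dawn' leaves a sub-description the original still satisfies.
(c) Entailed — every conjunct here is already in the original painting event.
(d) Entailed — dropping 'at noon', 'in the workshop' leaves a sub-description the original still satisfies.
(e) Entailed — 'rinse' is an activity; 'was rinsing' entails that some rinsing happened, so 'rinsed' holds.

(b), (c), (d), (e)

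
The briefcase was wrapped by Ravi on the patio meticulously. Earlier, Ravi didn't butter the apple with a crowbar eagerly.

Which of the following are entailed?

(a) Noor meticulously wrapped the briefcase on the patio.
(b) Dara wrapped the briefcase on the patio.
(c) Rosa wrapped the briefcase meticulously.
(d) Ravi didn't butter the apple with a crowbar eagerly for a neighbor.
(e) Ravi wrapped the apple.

(d)

(a) Not entailed — the passage has Ravi wrapping the briefcase, not Noor.
(b) Not entailed — the passage has Ravi wrapping the briefcase, not Dara.
(c) Not entailed — the passage has Ravi wrapping the briefcase, not Rosa.
(d) Entailed — under negation, adding a further restriction is entailed: if no such buttering event occurred, none occurred for a neighbor either.
(e) Not entailed — Ravi wrapped the briefcase, not the apple; the apple belongs to the buttering event.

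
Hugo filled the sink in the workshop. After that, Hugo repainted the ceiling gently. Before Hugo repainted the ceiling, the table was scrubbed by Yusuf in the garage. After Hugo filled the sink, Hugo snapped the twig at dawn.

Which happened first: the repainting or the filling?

the filling

The connectives place the filling before the repainting.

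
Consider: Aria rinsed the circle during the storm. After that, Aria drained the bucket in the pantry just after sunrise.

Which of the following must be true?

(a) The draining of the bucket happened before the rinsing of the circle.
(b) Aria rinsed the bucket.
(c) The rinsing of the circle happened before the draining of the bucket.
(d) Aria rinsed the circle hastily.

(c)

(a) Not entailed — the narrative places the rinsing before the draining, not after.
(b) Not entailed — Aria rinsed the circle, not the bucket; the bucket belongs to the draining event.
(c) Entailed — the narrative places the rinsing before the draining.
(d) Not entailed — 'hastily' adds information not in the original event.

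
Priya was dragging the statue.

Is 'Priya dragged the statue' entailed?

yes

'drag' is atelic; if Priya was dragging the statue, then Priya dragged the statue (for some time).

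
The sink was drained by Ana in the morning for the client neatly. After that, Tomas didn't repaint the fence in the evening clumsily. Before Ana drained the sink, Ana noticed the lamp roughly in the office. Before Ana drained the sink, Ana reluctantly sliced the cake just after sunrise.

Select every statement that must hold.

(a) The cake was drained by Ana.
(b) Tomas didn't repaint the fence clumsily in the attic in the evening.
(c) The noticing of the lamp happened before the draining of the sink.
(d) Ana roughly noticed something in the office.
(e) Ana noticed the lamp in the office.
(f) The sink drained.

(b), (c), (d), (e), (f)

(a) Not entailed — Ana drained the sink, not the cake; the cake belongs to the slicing event.
(b) Entailed — under negation, adding a further restriction is entailed: if no such repainting event occurred, none occurred in the attic either.
(c) Entailed — the narrative places the noticing before the draining.
(d) Entailed — the original entails any weakening of itself; this just generalizes the patient.
(e) Entailed — dropping 'roughly' leaves a sub-description the original still satisfies.
(f) Entailed — 'Ana drained the sink' is causative; it entails the inchoative 'the sink drained'.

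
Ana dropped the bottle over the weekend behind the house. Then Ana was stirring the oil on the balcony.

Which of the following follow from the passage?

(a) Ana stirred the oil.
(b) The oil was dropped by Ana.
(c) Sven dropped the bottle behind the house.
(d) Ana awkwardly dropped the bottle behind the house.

(a) Entailed — 'stir' is an activity; 'was stirring' entails that some stirring happened, so 'stirred' holds.
(b) Not entailed — Ana dropped the bottle, not the oil; the oil belongs to the stirring event.
(c) Not entailed — the passage has Ana dropping the bottle, not Sven.
(d) Not entailed — 'awkwardly' adds information not in the original event.

(a)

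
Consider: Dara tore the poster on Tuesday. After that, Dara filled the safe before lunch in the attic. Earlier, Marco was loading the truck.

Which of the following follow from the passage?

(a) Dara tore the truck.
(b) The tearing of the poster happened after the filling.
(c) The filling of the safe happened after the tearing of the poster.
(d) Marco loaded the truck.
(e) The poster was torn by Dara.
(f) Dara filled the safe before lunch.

(c), (e), (f)

(a) Not entailed — Dara tore the poster, not the truck; the truck belongs to the loading event.
(b) Not entailed — the narrative places the tearing before the filling, not after.
(c) Entailed — the narrative places the tearing before the filling.
(d) Not entailed — 'was loading' is progressive on an accomplishment; it does not entail the completed 'loaded'.
(e) Entailed — the original entails any weakening of itself; this just drops 'on Tuesday'.
(f) Entailed — this follows by dropping conjuncts from the filling event's description.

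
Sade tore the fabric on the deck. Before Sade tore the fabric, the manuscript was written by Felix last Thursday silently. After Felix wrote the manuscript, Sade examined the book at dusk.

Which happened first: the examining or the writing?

The connectives place the writing before the examining.

the writing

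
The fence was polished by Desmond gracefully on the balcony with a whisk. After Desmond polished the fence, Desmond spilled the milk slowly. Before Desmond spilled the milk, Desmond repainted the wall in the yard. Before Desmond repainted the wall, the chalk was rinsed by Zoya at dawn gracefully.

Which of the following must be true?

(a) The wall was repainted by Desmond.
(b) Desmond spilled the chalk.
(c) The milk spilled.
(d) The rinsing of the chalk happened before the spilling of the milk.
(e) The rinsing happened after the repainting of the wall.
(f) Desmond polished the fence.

(a), (c), (d), (f)

(a) Entailed — every conjunct here is already in the original repainting event.
(b) Not entailed — Desmond spilled the milk, not the chalk; the chalk belongs to the rinsing event.
(c) Entailed — 'Desmond spilled the milk' is causative; it entails the inchoative 'the milk spilled'.
(d) Entailed — the narrative places the rinsing before the spilling.
(e) Not entailed — the narrative places the rinsing before the repainting, not after.
(f) Entailed — every conjunct here is already in the original polishing event.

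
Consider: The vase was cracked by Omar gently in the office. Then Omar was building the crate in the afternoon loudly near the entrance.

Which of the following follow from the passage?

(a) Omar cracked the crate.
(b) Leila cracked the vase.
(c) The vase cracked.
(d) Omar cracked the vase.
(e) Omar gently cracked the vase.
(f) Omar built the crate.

(a) Not entailed — Omar cracked the vase, not the crate; the crate belongs to the building event.
(b) Not entailed — the passage has Omar cracking the vase, not Leila.
(c) Entailed — 'Omar cracked the vase' is causative; it entails the inchoative 'the vase cracked'.
(d) Entailed — every conjunct here is already in the original cracking event.
(e) Entailed — every conjunct here is already in the original cracking event.
(f) Not entailed — 'was building' is progressive on an accomplishment; it does not entail the completed 'built'.

(c), (d), (e)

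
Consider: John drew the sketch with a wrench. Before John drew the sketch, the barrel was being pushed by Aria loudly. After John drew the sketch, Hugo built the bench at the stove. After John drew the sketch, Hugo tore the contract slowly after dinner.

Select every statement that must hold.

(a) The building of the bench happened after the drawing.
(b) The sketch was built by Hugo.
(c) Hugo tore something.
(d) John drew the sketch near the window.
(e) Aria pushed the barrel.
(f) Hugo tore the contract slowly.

(a), (c), (e), (f)

(a) Entailed — the narrative places the drawing before the building.
(b) Not entailed — Hugo built the bench, not the sketch; the sketch belongs to the drawing event.
(c) Entailed — this follows by dropping conjuncts from the tearing event's description.
(d) Not entailed — 'near the window' adds information not in the original event.
(e) Entailed — 'push' is an activity; 'was pushing' entails that some pushing happened, so 'pushed' holds.
(f) Entailed — dropping 'after dinner' leaves a sub-description the original still satisfies.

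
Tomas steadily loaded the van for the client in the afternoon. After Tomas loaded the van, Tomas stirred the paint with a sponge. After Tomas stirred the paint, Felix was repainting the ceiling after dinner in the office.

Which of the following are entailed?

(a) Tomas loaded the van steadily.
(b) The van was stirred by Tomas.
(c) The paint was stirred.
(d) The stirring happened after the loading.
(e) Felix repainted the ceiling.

(a) Entailed — every conjunct here is already in the original loading event.
(b) Not entailed — Tomas stirred the paint, not the van; the van belongs to the loading event.
(c) Entailed — every conjunct here is already in the original stirring event.
(d) Entailed — the narrative places the loading before the stirring.
(e) Not entailed — 'was repainting' is progressive on an accomplishment; it does not entail the completed 'repainted'.

(a), (c), (d)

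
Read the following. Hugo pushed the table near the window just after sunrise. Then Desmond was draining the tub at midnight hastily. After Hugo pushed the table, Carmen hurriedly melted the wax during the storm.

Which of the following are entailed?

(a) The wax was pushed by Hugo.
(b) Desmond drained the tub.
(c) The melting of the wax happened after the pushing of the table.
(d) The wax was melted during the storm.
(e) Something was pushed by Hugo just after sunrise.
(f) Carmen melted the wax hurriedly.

(c), (d), (e), (f)

(a) Not entailed — Hugo pushed the table, not the wax; the wax belongs to the melting event.
(b) Not entailed — 'was draining' is progressive on an accomplishment; it does not entail the completed 'drained'.
(c) Entailed — the narrative places the pushing before the melting.
(d) Entailed — this follows by dropping conjuncts from the melting event's description.
(e) Entailed — every conjunct here is already in the original pushing event.
(f) Entailed — every conjunct here is already in the original melting event.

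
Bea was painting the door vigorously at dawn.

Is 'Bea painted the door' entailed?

no

'was painting' is progressive; for an accomplishment like 'paint the door', it doesn't entail completion.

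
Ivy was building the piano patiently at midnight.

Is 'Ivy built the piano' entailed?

no

'was building' is progressive; for an accomplishment like 'build the piano', it doesn't entail completion.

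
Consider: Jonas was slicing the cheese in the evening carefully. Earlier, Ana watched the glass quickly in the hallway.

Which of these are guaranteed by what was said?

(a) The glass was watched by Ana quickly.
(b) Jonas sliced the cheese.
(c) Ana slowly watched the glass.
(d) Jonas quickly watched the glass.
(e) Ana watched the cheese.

(a) Entailed — dropping 'in the hallway' leaves a sub-description the original still satisfies.
(b) Not entailed — 'was slicing' is progressive on an accomplishment; it does not entail the completed 'sliced'.
(c) Not entailed — 'slowly' adds a manner not in (and inconsistent with) the original.
(d) Not entailed — the passage has Ana watching the glass, not Jonas.
(e) Not entailed — Ana watched the glass, not the cheese; the cheese belongs to the slicing event.

(a)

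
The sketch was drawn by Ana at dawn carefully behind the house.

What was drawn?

the sketch

'the sketch' marks the patient of the drawing event.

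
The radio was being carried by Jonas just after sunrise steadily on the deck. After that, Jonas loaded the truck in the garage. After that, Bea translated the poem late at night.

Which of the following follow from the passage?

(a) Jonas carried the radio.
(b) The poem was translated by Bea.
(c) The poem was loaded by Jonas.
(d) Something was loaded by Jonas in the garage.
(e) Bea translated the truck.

(a) Entailed — 'carry' is an activity; 'was carrying' entails that some carrying happened, so 'carried' holds.
(b) Entailed — this follows by dropping conjuncts from the translating event's description.
(c) Not entailed — Jonas loaded the truck, not the poem; the poem belongs to the translating event.
(d) Entailed — this follows by dropping conjuncts from the loading event's description.
(e) Not entailed — Bea translated the poem, not the truck; the truck belongs to the loading event.

(a), (b), (d)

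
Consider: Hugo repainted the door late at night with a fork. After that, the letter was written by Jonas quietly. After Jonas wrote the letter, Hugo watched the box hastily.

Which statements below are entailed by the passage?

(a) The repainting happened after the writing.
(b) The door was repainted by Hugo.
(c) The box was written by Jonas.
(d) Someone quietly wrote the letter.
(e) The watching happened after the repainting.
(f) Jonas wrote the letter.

(a) Not entailed — the narrative places the repainting before the writing, not after.
(b) Entailed — dropping 'with a fork', 'late at night' leaves a sub-description the original still satisfies.
(c) Not entailed — Jonas wrote the letter, not the box; the box belongs to the watching event.
(d) Entailed — this follows by dropping conjuncts from the writing event's description.
(e) Entailed — the narrative places the repainting before the watching.
(f) Entailed — dropping 'quietly' leaves a sub-description the original still satisfies.

(b), (d), (e), (f)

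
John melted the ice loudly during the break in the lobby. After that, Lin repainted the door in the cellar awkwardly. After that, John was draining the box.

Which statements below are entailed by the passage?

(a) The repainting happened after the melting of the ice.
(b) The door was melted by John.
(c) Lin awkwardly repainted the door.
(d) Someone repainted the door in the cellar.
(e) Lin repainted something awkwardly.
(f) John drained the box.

(a) Entailed — the narrative places the melting before the repainting.
(b) Not entailed — John melted the ice, not the door; the door belongs to the repainting event.
(c) Entailed — dropping 'in the cellar' leaves a sub-description the original still satisfies.
(d) Entailed — the original entails any weakening of itself; this just drops 'awkwardly' and generalizes the agent.
(e) Entailed — every conjunct here is already in the original repainting event.
(f) Not entailed — 'was draining' is progressive on an accomplishment; it does not entail the completed 'drained'.

(a), (c), (d), (e)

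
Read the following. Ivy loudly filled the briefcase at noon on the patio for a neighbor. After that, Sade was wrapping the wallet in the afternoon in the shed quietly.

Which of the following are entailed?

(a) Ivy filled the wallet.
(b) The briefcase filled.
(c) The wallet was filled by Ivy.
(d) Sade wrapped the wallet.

(a) Not entailed — Ivy filled the briefcase, not the wallet; the wallet belongs to the wrapping event.
(b) Entailed — 'Ivy filled the briefcase' is causative; it entails the inchoative 'the briefcase filled'.
(c) Not entailed — Ivy filled the briefcase, not the wallet; the wallet belongs to the wrapping event.
(d) Not entailed — 'was wrapping' is progressive on an accomplishment; it does not entail the completed 'wrapped'.

(b)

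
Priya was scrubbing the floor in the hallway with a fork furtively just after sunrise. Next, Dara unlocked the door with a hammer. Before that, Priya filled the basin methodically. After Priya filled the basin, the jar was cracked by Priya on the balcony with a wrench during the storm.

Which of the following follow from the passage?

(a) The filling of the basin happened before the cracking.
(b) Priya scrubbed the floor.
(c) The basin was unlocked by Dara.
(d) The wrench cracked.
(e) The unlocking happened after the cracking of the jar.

(a), (b)

(a) Entailed — the narrative places the filling before the cracking.
(b) Entailed — 'scrub' is an activity; 'was scrubbing' entails that some scrubbing happened, so 'scrubbed' holds.
(c) Not entailed — Dara unlocked the door, not the basin; the basin belongs to the filling event.
(d) Not entailed — the jar is what cracked, not the wrench.
(e) Not entailed — the narrative doesn't order the cracking relative to the unlocking.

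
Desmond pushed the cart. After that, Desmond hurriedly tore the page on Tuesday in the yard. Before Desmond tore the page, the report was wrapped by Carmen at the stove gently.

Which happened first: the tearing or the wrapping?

the wrapping

The connectives place the wrapping before the tearing.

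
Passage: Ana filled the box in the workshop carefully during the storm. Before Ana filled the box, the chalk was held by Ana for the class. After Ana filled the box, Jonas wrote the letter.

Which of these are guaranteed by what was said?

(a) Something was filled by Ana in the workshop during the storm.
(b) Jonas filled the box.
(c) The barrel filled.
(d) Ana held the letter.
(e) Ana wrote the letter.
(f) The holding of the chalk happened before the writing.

(a) Entailed — the original entails any weakening of itself; this just drops 'carefully' and generalizes the patient.
(b) Not entailed — the passage has Ana filling the box, not Jonas.
(c) Not entailed — the box is what filled, not the barrel.
(d) Not entailed — Ana held the chalk, not the letter; the letter belongs to the writing event.
(e) Not entailed — the passage has Jonas writing the letter, not Ana.
(f) Entailed — the narrative places the holding before the writing.

(a), (f)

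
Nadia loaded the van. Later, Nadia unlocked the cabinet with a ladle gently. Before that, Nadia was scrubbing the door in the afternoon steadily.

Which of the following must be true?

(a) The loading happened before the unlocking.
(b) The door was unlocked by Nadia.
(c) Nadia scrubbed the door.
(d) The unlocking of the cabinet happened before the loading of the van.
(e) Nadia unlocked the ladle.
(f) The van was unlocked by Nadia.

(a) Entailed — the narrative places the loading before the unlocking.
(b) Not entailed — Nadia unlocked the cabinet, not the door; the door belongs to the scrubbing event.
(c) Entailed — 'scrub' is an activity; 'was scrubbing' entails that some scrubbing happened, so 'scrubbed' holds.
(d) Not entailed — the narrative places the loading before the unlocking, not after.
(e) Not entailed — the ladle is the instrument, not what was unlocked.
(f) Not entailed — Nadia unlocked the cabinet, not the van; the van belongs to the loading event.

(a), (c)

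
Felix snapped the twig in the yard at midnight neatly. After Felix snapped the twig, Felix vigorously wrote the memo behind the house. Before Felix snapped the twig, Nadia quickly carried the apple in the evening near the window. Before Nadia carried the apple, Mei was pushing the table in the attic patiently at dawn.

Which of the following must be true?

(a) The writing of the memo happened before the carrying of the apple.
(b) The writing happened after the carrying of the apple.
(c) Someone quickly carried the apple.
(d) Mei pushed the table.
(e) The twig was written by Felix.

(b), (c), (d)

(a) Not entailed — the narrative places the carrying before the writing, not after.
(b) Entailed — the narrative places the carrying before the writing.
(c) Entailed — the original entails any weakening of itself; this just drops 'in the evening', 'near the window' and generalizes the agent.
(d) Entailed — 'push' is an activity; 'was pushing' entails that some pushing happened, so 'pushed' holds.
(e) Not entailed — Felix wrote the memo, not the twig; the twig belongs to the snapping event.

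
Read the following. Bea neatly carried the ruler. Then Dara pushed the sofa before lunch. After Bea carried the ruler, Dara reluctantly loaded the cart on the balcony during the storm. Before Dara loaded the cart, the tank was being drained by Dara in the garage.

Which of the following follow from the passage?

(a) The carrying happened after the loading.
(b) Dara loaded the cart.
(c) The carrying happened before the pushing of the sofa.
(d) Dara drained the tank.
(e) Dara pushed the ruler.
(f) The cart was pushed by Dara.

(b), (c)

(a) Not entailed — the narrative places the carrying before the loading, not after.
(b) Entailed — this follows by dropping conjuncts from the loading event's description.
(c) Entailed — the narrative places the carrying before the pushing.
(d) Not entailed — 'was draining' is progressive on an accomplishment; it does not entail the completed 'drained'.
(e) Not entailed — Dara pushed the sofa, not the ruler; the ruler belongs to the carrying event.
(f) Not entailed — Dara pushed the sofa, not the cart; the cart belongs to the loading event.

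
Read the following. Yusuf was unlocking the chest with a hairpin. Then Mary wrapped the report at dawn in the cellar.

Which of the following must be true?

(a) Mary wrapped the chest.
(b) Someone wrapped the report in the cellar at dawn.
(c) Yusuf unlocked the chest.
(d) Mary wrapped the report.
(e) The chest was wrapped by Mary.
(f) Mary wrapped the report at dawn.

(b), (d), (f)

(a) Not entailed — Mary wrapped the report, not the chest; the chest belongs to the unlocking event.
(b) Entailed — every conjunct here is already in the original wrapping event.
(c) Not entailed — 'was unlocking' is progressive on an accomplishment; it does not entail the completed 'unlocked'.
(d) Entailed — the original entails any weakening of itself; this just drops 'at dawn', 'in the cellar'.
(e) Not entailed — Mary wrapped the report, not the chest; the chest belongs to the unlocking event.
(f) Entailed — dropping 'in the cellar' leaves a sub-description the original still satisfies.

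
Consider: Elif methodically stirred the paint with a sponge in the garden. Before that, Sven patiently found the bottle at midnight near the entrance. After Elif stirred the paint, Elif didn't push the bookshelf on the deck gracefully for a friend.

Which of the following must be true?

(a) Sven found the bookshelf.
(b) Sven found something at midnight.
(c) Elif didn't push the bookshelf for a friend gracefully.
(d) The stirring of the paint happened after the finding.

(b), (d)

(a) Not entailed — Sven found the bottle, not the bookshelf; the bookshelf belongs to the pushing event.
(b) Entailed — this follows by dropping conjuncts from the finding event's description.
(c) Not entailed — dropping 'on the deck' under negation is not valid — the original leaves open that Elif pushed the bookshelf some other way.
(d) Entailed — the narrative places the finding before the stirring.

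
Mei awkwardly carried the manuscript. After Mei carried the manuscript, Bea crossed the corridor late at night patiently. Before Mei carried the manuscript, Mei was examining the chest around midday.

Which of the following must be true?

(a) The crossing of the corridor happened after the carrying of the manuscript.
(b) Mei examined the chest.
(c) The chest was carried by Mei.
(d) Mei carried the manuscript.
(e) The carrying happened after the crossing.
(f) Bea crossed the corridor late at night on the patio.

(a), (b), (d)

(a) Entailed — the narrative places the carrying before the crossing.
(b) Entailed — 'examine' is an activity; 'was examining' entails that some examining happened, so 'examined' holds.
(c) Not entailed — Mei carried the manuscript, not the chest; the chest belongs to the examining event.
(d) Entailed — dropping 'awkwardly' leaves a sub-description the original still satisfies.
(e) Not entailed — the narrative places the carrying before the crossing, not after.
(f) Not entailed — 'on the patio' adds information not in the original event.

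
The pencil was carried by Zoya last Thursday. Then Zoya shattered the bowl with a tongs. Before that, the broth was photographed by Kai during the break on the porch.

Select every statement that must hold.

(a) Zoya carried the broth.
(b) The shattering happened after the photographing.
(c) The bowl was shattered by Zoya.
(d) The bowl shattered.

(a) Not entailed — Zoya carried the pencil, not the broth; the broth belongs to the photographing event.
(b) Entailed — the narrative places the photographing before the shattering.
(c) Entailed — every conjunct here is already in the original shattering event.
(d) Entailed — 'Zoya shattered the bowl' is causative; it entails the inchoative 'the bowl shattered'.

(b), (c), (d)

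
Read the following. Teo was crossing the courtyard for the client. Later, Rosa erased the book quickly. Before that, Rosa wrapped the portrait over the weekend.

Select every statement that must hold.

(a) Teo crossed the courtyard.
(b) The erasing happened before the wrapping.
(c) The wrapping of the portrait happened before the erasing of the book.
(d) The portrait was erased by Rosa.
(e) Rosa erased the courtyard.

(c)

(a) Not entailed — 'was crossing' is progressive on an accomplishment; it does not entail the completed 'crossed'.
(b) Not entailed — the narrative places the wrapping before the erasing, not after.
(c) Entailed — the narrative places the wrapping before the erasing.
(d) Not entailed — Rosa erased the book, not the portrait; the portrait belongs to the wrapping event.
(e) Not entailed — Rosa erased the book, not the courtyard; the courtyard belongs to the crossing event.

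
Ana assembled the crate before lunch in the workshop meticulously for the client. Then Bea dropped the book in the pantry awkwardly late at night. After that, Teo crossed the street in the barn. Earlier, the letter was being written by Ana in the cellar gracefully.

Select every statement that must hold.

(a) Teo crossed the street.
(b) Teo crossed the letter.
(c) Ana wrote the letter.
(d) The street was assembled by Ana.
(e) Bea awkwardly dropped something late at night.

(a) Entailed — every conjunct here is already in the original crossing event.
(b) Not entailed — Teo crossed the street, not the letter; the letter belongs to the writing event.
(c) Not entailed — 'was writing' is progressive on an accomplishment; it does not entail the completed 'wrote'.
(d) Not entailed — Ana assembled the crate, not the street; the street belongs to the crossing event.
(e) Entailed — every conjunct here is already in the original dropping event.

(a), (e)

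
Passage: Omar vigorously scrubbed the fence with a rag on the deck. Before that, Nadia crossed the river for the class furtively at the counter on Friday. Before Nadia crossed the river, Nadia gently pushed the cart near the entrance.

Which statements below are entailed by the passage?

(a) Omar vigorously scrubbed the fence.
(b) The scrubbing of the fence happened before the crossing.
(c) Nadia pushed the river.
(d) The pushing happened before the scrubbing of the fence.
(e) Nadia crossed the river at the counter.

(a) Entailed — the original entails any weakening of itself; this just drops 'on the deck', 'with a rag'.
(b) Not entailed — the narrative places the crossing before the scrubbing, not after.
(c) Not entailed — Nadia pushed the cart, not the river; the river belongs to the crossing event.
(d) Entailed — the narrative places the pushing before the scrubbing.
(e) Entailed — the original entails any weakening of itself; this just drops 'on Friday', 'for the class', 'furtively'.

(a), (d), (e)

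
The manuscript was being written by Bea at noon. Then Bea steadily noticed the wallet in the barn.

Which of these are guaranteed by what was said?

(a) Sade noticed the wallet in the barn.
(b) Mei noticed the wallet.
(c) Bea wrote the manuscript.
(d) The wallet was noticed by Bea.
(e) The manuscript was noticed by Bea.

(a) Not entailed — the passage has Bea noticing the wallet, not Sade.
(b) Not entailed — the passage has Bea noticing the wallet, not Mei.
(c) Not entailed — 'was writing' is progressive on an accomplishment; it does not entail the completed 'wrote'.
(d) Entailed — this follows by dropping conjuncts from the noticing event's description.
(e) Not entailed — Bea noticed the wallet, not the manuscript; the manuscript belongs to the writing event.

(d)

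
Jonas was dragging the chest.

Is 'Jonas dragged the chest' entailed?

'drag' is atelic; if Jonas was dragging the chest, then Jonas dragged the chest (for some time).

yes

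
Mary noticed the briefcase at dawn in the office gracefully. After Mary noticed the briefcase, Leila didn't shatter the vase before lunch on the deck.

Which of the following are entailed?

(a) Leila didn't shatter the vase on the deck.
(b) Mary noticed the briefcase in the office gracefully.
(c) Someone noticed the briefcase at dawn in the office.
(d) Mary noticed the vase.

(b), (c)

(a) Not entailed — dropping 'before lunch' under negation is not valid — the original leaves open that Leila shattered the vase some other way.
(b) Entailed — the original entails any weakening of itself; this just drops 'at dawn'.
(c) Entailed — dropping 'gracefully' and generalizing the agent leaves a sub-description the original still satisfies.
(d) Not entailed — Mary noticed the briefcase, not the vase; the vase belongs to the shattering event.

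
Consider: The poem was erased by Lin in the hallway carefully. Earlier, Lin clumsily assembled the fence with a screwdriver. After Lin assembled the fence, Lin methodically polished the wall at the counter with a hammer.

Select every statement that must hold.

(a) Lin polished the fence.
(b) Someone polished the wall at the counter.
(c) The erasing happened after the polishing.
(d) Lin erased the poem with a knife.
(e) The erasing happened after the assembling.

(b), (e)

(a) Not entailed — Lin polished the wall, not the fence; the fence belongs to the assembling event.
(b) Entailed — every conjunct here is already in the original polishing event.
(c) Not entailed — the narrative doesn't order the polishing relative to the erasing.
(d) Not entailed — 'with a knife' adds information not in the original event.
(e) Entailed — the narrative places the assembling before the erasing.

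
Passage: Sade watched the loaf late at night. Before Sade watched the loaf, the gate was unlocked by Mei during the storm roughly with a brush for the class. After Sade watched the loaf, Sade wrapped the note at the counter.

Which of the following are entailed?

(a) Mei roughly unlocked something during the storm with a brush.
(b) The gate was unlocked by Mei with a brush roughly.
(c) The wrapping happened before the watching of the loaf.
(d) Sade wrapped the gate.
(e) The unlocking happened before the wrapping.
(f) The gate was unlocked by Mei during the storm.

(a), (b), (e), (f)

(a) Entailed — every conjunct here is already in the original unlocking event.
(b) Entailed — this follows by dropping conjuncts from the unlocking event's description.
(c) Not entailed — the narrative places the watching before the wrapping, not after.
(d) Not entailed — Sade wrapped the note, not the gate; the gate belongs to the unlocking event.
(e) Entailed — the narrative places the unlocking before the wrapping.
(f) Entailed — dropping 'for the class', 'with a brush', 'roughly' leaves a sub-description the original still satisfies.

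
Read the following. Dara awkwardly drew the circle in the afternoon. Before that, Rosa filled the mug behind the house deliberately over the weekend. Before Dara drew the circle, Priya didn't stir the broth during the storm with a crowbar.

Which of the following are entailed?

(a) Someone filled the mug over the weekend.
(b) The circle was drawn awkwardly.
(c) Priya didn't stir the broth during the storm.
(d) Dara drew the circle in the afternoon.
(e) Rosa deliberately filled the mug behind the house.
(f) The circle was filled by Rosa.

(a) Entailed — dropping 'deliberately', 'behind the house' and generalizing the agent leaves a sub-description the original still satisfies.
(b) Entailed — this follows by dropping conjuncts from the drawing event's description.
(c) Not entailed — dropping 'with a crowbar' under negation is not valid — the original leaves open that Priya stirred the broth some other way.
(d) Entailed — this follows by dropping conjuncts from the drawing event's description.
(e) Entailed — dropping 'over the weekend' leaves a sub-description the original still satisfies.
(f) Not entailed — Rosa filled the mug, not the circle; the circle belongs to the drawing event.

(a), (b), (d), (e)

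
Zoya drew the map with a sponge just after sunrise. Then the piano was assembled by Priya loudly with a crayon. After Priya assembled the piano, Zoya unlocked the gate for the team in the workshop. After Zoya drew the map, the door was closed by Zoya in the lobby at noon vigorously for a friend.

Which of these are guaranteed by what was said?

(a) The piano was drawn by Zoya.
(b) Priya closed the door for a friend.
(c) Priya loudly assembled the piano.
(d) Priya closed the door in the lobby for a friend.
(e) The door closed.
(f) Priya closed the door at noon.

(c), (e)

(a) Not entailed — Zoya drew the map, not the piano; the piano belongs to the assembling event.
(b) Not entailed — the passage has Zoya closing the door, not Priya.
(c) Entailed — dropping 'with a crayon' leaves a sub-description the original still satisfies.
(d) Not entailed — the passage has Zoya closing the door, not Priya.
(e) Entailed — 'Zoya closed the door' is causative; it entails the inchoative 'the door closed'.
(f) Not entailed — the passage has Zoya closing the door, not Priya.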